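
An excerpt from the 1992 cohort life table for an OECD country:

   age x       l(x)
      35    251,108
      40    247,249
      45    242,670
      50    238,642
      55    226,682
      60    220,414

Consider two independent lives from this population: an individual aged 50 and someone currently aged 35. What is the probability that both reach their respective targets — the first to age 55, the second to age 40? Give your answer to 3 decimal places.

p₁ = l(55)/l(50) = 226,682/238,642 = 0.949883; p₂ = l(40)/l(35) = 247,249/251,108 = 0.984632.
P(both) = p₁ × p₂ = 0.949883 × 0.984632 = 0.935285.

0.935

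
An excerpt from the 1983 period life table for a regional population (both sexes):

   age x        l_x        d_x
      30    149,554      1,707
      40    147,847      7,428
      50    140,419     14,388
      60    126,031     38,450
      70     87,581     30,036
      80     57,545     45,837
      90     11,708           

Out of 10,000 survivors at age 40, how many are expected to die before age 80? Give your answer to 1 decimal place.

The relevant probability is 1 − 57,545/147,847 = 0.610780.
Expected number = 10,000 × 0.610780 = 6107.8.

6107.8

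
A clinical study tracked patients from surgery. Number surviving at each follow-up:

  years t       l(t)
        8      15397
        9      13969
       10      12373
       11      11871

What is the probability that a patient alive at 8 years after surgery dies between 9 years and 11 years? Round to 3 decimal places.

0.136

This is the probability of reaching 9 but not 11, conditional on being alive at 8: (l(9) − l(11)) / l(8).
= (13969 − 11871) / 15397 = 2098 / 15397 = 0.136260.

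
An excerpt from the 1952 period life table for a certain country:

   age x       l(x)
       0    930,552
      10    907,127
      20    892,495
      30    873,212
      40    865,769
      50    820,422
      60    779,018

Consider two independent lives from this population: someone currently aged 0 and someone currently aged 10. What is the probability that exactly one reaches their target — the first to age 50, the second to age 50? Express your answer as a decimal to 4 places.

0.1913

p₁ = l(50)/l(0) = 820,422/930,552 = 0.881651; p₂ = l(50)/l(10) = 820,422/907,127 = 0.904418.
P(exactly one) = p₁(1−p₂) + (1−p₁)p₂ = 0.084270 + 0.107037 = 0.191307.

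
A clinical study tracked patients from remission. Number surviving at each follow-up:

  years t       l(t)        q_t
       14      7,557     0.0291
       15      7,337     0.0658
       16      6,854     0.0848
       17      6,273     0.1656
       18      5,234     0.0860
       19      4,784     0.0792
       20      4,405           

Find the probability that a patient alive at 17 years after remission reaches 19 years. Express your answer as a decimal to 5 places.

0.76263

The conditional survival probability is l(19)/l(17) = 4,784/6,273 = 0.762634.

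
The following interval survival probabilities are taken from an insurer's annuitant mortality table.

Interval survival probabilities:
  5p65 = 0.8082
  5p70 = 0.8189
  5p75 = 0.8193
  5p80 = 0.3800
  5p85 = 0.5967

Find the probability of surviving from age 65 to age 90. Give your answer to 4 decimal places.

25p65 = 0.8082 × 0.8189 × 0.8193 × 0.3800 × 0.5967.
= 0.122951.

0.1230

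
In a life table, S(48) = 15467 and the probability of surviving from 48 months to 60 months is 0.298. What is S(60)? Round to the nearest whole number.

S(60) = S(48) × p = 15467 × 0.298 = 4609.

4609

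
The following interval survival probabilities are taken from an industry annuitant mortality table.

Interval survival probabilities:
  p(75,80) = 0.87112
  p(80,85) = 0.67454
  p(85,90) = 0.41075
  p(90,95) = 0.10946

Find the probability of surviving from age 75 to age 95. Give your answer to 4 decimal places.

Survival from 75 to 95 is the product of surviving each interval: 0.87112 × 0.67454 × 0.41075 × 0.10946.
= 0.026419.

0.0264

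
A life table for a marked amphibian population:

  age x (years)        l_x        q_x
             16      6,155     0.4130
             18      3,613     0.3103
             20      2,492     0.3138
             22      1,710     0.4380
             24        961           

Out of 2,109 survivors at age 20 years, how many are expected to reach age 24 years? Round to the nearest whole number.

The relevant probability is 961/2,492 = 0.385634.
Expected number = 2,109 × 0.385634 = 813.

813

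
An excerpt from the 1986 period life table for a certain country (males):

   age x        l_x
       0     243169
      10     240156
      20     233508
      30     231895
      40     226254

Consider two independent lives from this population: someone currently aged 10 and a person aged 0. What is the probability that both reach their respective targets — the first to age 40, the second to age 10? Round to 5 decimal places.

p₁ = l_40/l_10 = 226254/240156 = 0.942113; p₂ = l_10/l_0 = 240156/243169 = 0.987609.
P(both) = p₁ × p₂ = 0.942113 × 0.987609 = 0.930439.

0.93044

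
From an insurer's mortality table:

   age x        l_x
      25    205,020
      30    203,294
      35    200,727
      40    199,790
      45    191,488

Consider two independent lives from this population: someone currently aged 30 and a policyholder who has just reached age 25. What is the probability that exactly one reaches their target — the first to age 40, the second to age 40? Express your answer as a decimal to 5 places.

p₁ = l_40/l_30 = 199,790/203,294 = 0.982764; p₂ = l_40/l_25 = 199,790/205,020 = 0.974490.
P(exactly one) = p₁(1−p₂) + (1−p₁)p₂ = 0.025070 + 0.016796 = 0.041867.

0.04187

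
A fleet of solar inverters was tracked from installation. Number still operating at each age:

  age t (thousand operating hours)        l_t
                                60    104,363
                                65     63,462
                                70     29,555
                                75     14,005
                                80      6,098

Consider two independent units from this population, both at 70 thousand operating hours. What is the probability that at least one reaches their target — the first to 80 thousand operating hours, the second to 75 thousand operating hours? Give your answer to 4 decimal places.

0.5824

p₁ = l_80/l_70 = 6,098/29,555 = 0.206327; p₂ = l_75/l_70 = 14,005/29,555 = 0.473862.
P(at least one) = 1 − (1−p₁)(1−p₂) = 1 − 0.793673 × 0.526138 = 0.582418.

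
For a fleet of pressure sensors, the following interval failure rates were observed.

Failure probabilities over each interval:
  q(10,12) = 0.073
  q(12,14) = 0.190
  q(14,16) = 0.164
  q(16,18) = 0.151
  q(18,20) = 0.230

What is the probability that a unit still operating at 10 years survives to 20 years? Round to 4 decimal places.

0.4104

P(survive 10→20) = (1 − 0.073) × (1 − 0.190) × (1 − 0.164) × (1 − 0.151) × (1 − 0.230).
= 0.927 × 0.810 × 0.836 × 0.849 × 0.770 = 0.410364.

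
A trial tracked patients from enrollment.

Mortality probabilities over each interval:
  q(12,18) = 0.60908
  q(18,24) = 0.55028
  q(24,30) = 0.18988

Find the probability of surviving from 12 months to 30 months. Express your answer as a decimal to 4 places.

0.1424

P(survive 12→30) = (1 − 0.60908) × (1 − 0.55028) × (1 − 0.18988).
= 0.39092 × 0.44972 × 0.81012 = 0.142423.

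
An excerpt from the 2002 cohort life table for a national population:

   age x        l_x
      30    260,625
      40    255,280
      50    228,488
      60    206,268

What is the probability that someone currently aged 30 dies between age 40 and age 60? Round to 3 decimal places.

We want 10|20q30 = (l_40 − l_60)/l_30.
This is the probability of reaching 40 but not 60, conditional on being alive at 30: (l_40 − l_60) / l_30.
= (255,280 − 206,268) / 260,625 = 49,012 / 260,625 = 0.188056.

0.188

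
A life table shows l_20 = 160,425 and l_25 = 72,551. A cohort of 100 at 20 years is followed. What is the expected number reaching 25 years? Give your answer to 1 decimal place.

The relevant probability is 72,551/160,425 = 0.452242.
Expected number = 100 × 0.452242 = 45.2.

45.2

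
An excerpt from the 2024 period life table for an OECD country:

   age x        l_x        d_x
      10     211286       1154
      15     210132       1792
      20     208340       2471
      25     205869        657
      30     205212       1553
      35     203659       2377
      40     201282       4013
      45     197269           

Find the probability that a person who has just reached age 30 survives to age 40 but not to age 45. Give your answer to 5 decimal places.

0.01956

We want 10|5q30 = (l_40 − l_45)/l_30.
This is the probability of reaching 40 but not 45, conditional on being alive at 30: (l_40 − l_45) / l_30.
= (201282 − 197269) / 205212 = 4013 / 205212 = 0.019555.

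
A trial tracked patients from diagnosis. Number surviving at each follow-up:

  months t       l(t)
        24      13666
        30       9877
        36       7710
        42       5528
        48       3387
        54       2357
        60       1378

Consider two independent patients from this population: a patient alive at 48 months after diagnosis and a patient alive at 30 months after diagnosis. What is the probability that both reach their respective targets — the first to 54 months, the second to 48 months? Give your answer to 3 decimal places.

0.239

p₁ = l(54)/l(48) = 2357/3387 = 0.695896; p₂ = l(48)/l(30) = 3387/9877 = 0.342918.
P(both) = p₁ × p₂ = 0.695896 × 0.342918 = 0.238635.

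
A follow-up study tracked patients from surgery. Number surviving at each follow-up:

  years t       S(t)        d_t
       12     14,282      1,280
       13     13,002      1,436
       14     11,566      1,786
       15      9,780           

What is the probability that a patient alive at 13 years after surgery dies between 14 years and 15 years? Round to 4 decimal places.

0.1374

This is the probability of reaching 14 but not 15, conditional on being alive at 13: (S(14) − S(15)) / S(13).
= (11,566 − 9,780) / 13,002 = 1,786 / 13,002 = 0.137363.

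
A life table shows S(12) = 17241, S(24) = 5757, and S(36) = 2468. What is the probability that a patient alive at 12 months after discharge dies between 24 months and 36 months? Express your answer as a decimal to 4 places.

This is the probability of reaching 24 but not 36, conditional on being alive at 12: (S(24) − S(36)) / S(12).
= (5757 − 2468) / 17241 = 3289 / 17241 = 0.190766.

0.1908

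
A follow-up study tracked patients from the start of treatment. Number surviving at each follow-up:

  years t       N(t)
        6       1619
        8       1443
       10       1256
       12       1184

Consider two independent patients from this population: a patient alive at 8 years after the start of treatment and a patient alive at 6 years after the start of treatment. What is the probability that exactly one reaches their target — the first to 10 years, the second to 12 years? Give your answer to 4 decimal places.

0.3286

p₁ = N(10)/N(8) = 1256/1443 = 0.870409; p₂ = N(12)/N(6) = 1184/1619 = 0.731316.
P(exactly one) = p₁(1−p₂) + (1−p₁)p₂ = 0.233865 + 0.094772 = 0.328637.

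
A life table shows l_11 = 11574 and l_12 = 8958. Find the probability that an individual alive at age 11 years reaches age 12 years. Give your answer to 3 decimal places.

0.774

The conditional survival probability is l_12/l_11 = 8958/11574 = 0.773976.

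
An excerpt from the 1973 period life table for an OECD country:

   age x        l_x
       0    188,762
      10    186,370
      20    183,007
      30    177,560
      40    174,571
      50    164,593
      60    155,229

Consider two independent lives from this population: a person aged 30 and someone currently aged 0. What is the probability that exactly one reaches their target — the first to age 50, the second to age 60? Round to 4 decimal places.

p₁ = l_50/l_30 = 164,593/177,560 = 0.926971; p₂ = l_60/l_0 = 155,229/188,762 = 0.822353.
P(exactly one) = p₁(1−p₂) + (1−p₁)p₂ = 0.164674 + 0.060056 = 0.224729.

0.2247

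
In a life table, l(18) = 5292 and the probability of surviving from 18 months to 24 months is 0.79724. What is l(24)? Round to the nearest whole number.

l(24) = l(18) × p = 5292 × 0.79724 = 4219.

4219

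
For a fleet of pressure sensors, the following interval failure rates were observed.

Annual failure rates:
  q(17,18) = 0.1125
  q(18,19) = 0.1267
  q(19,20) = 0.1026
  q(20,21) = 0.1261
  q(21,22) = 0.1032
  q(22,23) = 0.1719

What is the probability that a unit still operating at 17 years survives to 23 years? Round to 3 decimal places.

0.451

The overall survival probability is (1 − 0.1125) × (1 − 0.1267) × (1 − 0.1026) × (1 − 0.1261) × (1 − 0.1032) × (1 − 0.1719).
= 0.8875 × 0.8733 × 0.8974 × 0.8739 × 0.8968 × 0.8281 = 0.451396.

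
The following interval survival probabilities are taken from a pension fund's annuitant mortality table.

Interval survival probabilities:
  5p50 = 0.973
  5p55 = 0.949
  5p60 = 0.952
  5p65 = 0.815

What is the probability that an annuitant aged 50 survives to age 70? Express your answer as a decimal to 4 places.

Chaining the interval survival probabilities: 0.973 × 0.949 × 0.952 × 0.815.
= 0.716430.

0.7164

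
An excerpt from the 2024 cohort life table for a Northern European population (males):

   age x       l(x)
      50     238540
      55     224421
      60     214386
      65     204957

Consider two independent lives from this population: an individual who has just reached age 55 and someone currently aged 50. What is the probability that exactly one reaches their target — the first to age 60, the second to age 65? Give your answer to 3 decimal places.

p₁ = l(60)/l(55) = 214386/224421 = 0.955285; p₂ = l(65)/l(50) = 204957/238540 = 0.859214.
P(exactly one) = p₁(1−p₂) + (1−p₁)p₂ = 0.134491 + 0.038420 = 0.172911.

0.173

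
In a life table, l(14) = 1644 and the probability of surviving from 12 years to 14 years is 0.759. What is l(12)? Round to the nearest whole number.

2166

l(12) = l(14) / p = 1644 / 0.759 = 2166.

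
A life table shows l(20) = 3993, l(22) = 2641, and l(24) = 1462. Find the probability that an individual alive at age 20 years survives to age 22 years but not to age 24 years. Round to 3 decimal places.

This is the probability of reaching 22 but not 24, conditional on being alive at 20: (l(22) − l(24)) / l(20).
= (2641 − 1462) / 3993 = 1179 / 3993 = 0.295267.

0.295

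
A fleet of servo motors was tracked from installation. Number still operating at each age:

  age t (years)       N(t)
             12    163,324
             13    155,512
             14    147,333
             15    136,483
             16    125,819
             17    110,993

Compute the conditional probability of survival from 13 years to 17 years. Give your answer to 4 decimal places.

The conditional survival probability is N(17)/N(13) = 110,993/155,512 = 0.713726.

0.7137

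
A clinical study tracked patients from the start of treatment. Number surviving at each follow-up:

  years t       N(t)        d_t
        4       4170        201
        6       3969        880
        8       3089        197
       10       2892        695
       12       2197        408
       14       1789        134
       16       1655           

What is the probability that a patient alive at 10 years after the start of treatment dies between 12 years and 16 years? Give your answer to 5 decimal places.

0.18741

This is the probability of reaching 12 but not 16, conditional on being alive at 10: (N(12) − N(16)) / N(10).
= (2197 − 1655) / 2892 = 542 / 2892 = 0.187414.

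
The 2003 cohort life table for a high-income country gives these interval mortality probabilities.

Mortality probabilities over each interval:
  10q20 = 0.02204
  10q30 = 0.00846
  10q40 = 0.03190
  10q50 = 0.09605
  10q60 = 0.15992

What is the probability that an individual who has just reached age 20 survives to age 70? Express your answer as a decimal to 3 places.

Survival from 20 to 70 is the product of surviving each interval: (1 − 0.02204) × (1 − 0.00846) × (1 − 0.03190) × (1 − 0.09605) × (1 − 0.15992).
= 0.97796 × 0.99154 × 0.96810 × 0.90395 × 0.84008 = 0.712880.

0.713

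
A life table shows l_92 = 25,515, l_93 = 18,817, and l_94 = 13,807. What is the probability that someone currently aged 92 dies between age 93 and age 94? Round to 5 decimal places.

0.19636

We want 1|1q92 = (l_93 − l_94)/l_92.
This is the probability of reaching 93 but not 94, conditional on being alive at 92: (l_93 − l_94) / l_92.
= (18,817 − 13,807) / 25,515 = 5,010 / 25,515 = 0.196355.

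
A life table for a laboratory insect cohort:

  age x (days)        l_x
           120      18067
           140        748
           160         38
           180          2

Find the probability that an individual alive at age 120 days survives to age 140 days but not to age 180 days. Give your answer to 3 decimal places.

0.041

This is the probability of reaching 140 but not 180, conditional on being alive at 120: (l_140 − l_180) / l_120.
= (748 − 2) / 18067 = 746 / 18067 = 0.041291.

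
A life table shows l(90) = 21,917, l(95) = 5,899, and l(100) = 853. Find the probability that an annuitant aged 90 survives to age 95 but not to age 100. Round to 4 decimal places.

0.2302

This is the probability of reaching 95 but not 100, conditional on being alive at 90: (l(95) − l(100)) / l(90).
= (5,899 − 853) / 21,917 = 5,046 / 21,917 = 0.230232.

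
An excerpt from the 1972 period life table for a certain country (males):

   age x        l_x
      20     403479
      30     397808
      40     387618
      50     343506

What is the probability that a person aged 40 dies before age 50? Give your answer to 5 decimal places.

P(die before 50 | alive at 40) = 1 − l_50/l_40 = 1 − 343506/387618 = (44112)/387618 = 0.113803.

0.11380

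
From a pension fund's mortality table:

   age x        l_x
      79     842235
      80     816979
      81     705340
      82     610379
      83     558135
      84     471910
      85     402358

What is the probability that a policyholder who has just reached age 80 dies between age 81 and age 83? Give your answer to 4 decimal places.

We want 1|2q80 = (l_81 − l_83)/l_80.
This is the probability of reaching 81 but not 83, conditional on being alive at 80: (l_81 − l_83) / l_80.
= (705340 − 558135) / 816979 = 147205 / 816979 = 0.180182.

0.1802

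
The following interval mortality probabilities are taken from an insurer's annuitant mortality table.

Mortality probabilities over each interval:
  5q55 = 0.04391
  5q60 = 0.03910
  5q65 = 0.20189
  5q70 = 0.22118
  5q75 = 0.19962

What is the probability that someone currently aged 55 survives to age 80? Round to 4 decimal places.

The overall survival probability is (1 − 0.04391) × (1 − 0.03910) × (1 − 0.20189) × (1 − 0.22118) × (1 − 0.19962).
= 0.95609 × 0.96090 × 0.79811 × 0.77882 × 0.80038 = 0.457060.

0.4571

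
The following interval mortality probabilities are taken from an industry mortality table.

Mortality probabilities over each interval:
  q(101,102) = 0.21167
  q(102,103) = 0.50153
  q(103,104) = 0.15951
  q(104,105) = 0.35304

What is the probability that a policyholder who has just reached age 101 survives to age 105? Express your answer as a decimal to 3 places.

P(survive 101→105) = (1 − 0.21167) × (1 − 0.50153) × (1 − 0.15951) × (1 − 0.35304).
= 0.78833 × 0.49847 × 0.84049 × 0.64696 = 0.213677.

0.214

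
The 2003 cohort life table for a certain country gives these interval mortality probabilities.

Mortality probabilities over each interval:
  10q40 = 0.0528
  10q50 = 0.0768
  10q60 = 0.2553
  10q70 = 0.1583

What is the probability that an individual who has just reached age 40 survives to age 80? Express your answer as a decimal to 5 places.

Survival from 40 to 80 is the product of surviving each interval: (1 − 0.0528) × (1 − 0.0768) × (1 − 0.2553) × (1 − 0.1583).
= 0.9472 × 0.9232 × 0.7447 × 0.8417 = 0.548121.

0.54812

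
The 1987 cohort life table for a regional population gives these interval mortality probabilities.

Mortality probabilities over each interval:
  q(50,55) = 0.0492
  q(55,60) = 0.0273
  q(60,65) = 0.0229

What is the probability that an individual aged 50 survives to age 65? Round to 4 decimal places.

P(survive 50→65) = (1 − 0.0492) × (1 − 0.0273) × (1 − 0.0229).
= 0.9508 × 0.9727 × 0.9771 = 0.903664.

0.9037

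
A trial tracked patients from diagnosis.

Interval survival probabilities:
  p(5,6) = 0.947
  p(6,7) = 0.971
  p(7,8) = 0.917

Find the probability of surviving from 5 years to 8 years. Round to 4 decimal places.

0.8432

Chaining the interval survival probabilities: 0.947 × 0.971 × 0.917.
= 0.843215.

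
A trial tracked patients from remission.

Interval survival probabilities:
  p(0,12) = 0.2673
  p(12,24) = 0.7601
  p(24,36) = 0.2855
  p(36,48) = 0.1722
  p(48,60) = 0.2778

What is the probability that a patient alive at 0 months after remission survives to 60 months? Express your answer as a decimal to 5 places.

0.00277

Survival from 0 to 60 is the product of surviving each interval: 0.2673 × 0.7601 × 0.2855 × 0.1722 × 0.2778.
= 0.002775.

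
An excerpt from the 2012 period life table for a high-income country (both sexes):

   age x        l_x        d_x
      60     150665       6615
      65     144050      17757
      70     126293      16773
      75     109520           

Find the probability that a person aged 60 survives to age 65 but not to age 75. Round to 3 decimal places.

0.229

This is the probability of reaching 65 but not 75, conditional on being alive at 60: (l_65 − l_75) / l_60.
= (144050 − 109520) / 150665 = 34530 / 150665 = 0.229184.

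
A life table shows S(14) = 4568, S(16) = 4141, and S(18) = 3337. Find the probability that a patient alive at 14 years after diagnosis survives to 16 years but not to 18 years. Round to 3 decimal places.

This is the probability of reaching 16 but not 18, conditional on being alive at 14: (S(16) − S(18)) / S(14).
= (4141 − 3337) / 4568 = 804 / 4568 = 0.176007.

0.176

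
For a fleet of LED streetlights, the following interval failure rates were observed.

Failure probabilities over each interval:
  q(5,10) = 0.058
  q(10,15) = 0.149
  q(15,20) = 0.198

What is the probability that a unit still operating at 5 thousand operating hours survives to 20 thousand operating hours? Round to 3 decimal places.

0.643

The overall survival probability is (1 − 0.058) × (1 − 0.149) × (1 − 0.198).
= 0.942 × 0.851 × 0.802 = 0.642917.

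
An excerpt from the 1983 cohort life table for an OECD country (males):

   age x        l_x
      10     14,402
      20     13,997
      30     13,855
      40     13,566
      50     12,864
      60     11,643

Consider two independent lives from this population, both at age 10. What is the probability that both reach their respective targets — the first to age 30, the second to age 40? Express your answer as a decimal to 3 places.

p₁ = l_30/l_10 = 13,855/14,402 = 0.962019; p₂ = l_40/l_10 = 13,566/14,402 = 0.941953.
P(both) = p₁ × p₂ = 0.962019 × 0.941953 = 0.906177.

0.906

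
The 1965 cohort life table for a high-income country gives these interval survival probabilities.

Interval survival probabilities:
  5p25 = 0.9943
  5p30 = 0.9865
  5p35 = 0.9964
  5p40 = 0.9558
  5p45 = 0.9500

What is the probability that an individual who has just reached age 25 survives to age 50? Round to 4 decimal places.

0.8874

The overall survival probability is 0.9943 × 0.9865 × 0.9964 × 0.9558 × 0.9500.
= 0.887440.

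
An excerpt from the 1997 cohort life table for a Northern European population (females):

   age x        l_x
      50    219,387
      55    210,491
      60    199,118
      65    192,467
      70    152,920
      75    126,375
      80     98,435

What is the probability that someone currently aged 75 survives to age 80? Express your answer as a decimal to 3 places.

0.779

We want 5p75 = l_80/l_75.
The conditional survival probability is l_80/l_75 = 98,435/126,375 = 0.778912.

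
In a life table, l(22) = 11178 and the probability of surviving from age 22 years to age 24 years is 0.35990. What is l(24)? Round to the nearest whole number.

l(24) = l(22) × p = 11178 × 0.35990 = 4023.

4023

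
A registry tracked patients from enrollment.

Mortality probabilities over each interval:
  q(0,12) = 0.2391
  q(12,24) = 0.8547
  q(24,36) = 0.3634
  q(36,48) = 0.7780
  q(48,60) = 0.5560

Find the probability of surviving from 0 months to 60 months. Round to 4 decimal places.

0.0069

Survival from 0 to 60 is the product of surviving each interval: (1 − 0.2391) × (1 − 0.8547) × (1 − 0.3634) × (1 − 0.7780) × (1 − 0.5560).
= 0.7609 × 0.1453 × 0.6366 × 0.2220 × 0.4440 = 0.006937.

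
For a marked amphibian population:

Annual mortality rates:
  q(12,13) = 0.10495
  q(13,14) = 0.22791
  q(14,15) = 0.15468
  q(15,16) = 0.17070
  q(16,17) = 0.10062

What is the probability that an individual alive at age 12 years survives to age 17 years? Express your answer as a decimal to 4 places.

0.4357

P(survive 12→17) = (1 − 0.10495) × (1 − 0.22791) × (1 − 0.15468) × (1 − 0.17070) × (1 − 0.10062).
= 0.89505 × 0.77209 × 0.84532 × 0.82930 × 0.89938 = 0.435704.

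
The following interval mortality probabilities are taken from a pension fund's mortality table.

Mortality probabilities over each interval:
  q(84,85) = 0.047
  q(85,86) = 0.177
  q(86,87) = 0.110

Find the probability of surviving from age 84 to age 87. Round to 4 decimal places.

0.6980

Survival from 84 to 87 is the product of surviving each interval: (1 − 0.047) × (1 − 0.177) × (1 − 0.110).
= 0.953 × 0.823 × 0.890 = 0.698044.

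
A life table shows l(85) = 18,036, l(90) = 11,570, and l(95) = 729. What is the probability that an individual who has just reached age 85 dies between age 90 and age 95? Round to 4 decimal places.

This is the probability of reaching 90 but not 95, conditional on being alive at 85: (l(90) − l(95)) / l(85).
= (11,570 − 729) / 18,036 = 10,841 / 18,036 = 0.601076.

0.6011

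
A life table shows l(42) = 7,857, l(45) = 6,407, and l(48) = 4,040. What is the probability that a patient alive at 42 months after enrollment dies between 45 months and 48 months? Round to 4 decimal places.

0.3013

This is the probability of reaching 45 but not 48, conditional on being alive at 42: (l(45) − l(48)) / l(42).
= (6,407 − 4,040) / 7,857 = 2,367 / 7,857 = 0.301260.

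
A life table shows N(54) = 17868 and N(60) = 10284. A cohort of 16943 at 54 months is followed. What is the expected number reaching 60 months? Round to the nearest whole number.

The relevant probability is 10284/17868 = 0.575554.
Expected number = 16943 × 0.575554 = 9752.

9752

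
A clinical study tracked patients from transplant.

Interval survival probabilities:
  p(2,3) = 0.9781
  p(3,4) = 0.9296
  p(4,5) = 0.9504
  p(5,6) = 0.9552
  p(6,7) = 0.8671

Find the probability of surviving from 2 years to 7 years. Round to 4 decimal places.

0.7157

Survival from 2 to 7 is the product of surviving each interval: 0.9781 × 0.9296 × 0.9504 × 0.9552 × 0.8671.
= 0.715730.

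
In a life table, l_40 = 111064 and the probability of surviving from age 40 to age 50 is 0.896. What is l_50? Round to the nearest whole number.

99513

l_50 = l_40 × p = 111064 × 0.896 = 99513.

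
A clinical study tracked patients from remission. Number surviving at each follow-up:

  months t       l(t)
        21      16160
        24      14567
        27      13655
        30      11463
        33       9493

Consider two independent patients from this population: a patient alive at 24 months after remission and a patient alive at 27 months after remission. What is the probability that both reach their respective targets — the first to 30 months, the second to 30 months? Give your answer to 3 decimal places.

0.661

p₁ = l(30)/l(24) = 11463/14567 = 0.786916; p₂ = l(30)/l(27) = 11463/13655 = 0.839473.
P(both) = p₁ × p₂ = 0.786916 × 0.839473 = 0.660595.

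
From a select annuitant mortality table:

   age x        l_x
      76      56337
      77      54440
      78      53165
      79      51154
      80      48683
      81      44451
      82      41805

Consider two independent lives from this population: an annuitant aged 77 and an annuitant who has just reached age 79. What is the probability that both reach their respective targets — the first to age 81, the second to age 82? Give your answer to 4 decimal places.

0.6673

p₁ = l_81/l_77 = 44451/54440 = 0.816514; p₂ = l_82/l_79 = 41805/51154 = 0.817238.
P(both) = p₁ × p₂ = 0.816514 × 0.817238 = 0.667286.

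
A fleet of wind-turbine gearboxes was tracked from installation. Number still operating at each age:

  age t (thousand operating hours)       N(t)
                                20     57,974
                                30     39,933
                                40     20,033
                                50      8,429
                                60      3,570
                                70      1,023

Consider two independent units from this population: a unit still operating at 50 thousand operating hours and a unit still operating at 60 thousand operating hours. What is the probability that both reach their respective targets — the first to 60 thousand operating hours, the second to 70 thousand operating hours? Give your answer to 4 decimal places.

p₁ = N(60)/N(50) = 3,570/8,429 = 0.423538; p₂ = N(70)/N(60) = 1,023/3,570 = 0.286555.
P(both) = p₁ × p₂ = 0.423538 × 0.286555 = 0.121367.

0.1214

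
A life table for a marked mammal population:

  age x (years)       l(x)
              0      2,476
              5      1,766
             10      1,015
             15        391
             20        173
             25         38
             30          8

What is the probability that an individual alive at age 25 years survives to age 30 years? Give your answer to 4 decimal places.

0.2105

The conditional survival probability is l(30)/l(25) = 8/38 = 0.210526.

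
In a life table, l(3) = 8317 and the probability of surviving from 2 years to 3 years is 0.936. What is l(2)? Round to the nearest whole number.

8886

l(2) = l(3) / p = 8317 / 0.936 = 8886.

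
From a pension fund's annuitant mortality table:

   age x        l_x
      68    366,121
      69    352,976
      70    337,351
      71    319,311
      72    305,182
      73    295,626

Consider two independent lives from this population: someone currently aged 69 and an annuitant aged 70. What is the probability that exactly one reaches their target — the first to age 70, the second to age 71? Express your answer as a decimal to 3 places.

p₁ = l_70/l_69 = 337,351/352,976 = 0.955734; p₂ = l_71/l_70 = 319,311/337,351 = 0.946525.
P(exactly one) = p₁(1−p₂) + (1−p₁)p₂ = 0.051108 + 0.041899 = 0.093007.

0.093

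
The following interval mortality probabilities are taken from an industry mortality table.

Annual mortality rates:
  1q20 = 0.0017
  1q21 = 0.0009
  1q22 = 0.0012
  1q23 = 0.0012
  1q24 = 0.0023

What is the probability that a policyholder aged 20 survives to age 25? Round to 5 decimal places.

0.99272

Survival from 20 to 25 is the product of surviving each interval: (1 − 0.0017) × (1 − 0.0009) × (1 − 0.0012) × (1 − 0.0012) × (1 − 0.0023).
= 0.9983 × 0.9991 × 0.9988 × 0.9988 × 0.9977 = 0.992721.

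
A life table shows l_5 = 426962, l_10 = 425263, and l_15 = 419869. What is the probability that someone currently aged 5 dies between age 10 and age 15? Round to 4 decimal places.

This is the probability of reaching 10 but not 15, conditional on being alive at 5: (l_10 − l_15) / l_5.
= (425263 − 419869) / 426962 = 5394 / 426962 = 0.012633.

0.0126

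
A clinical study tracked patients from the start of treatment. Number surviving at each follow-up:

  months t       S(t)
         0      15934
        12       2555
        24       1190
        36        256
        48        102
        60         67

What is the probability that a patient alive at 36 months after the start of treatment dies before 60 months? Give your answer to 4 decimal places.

P(die before 60 | alive at 36) = 1 − S(60)/S(36) = 1 − 67/256 = (189)/256 = 0.738281.

0.7383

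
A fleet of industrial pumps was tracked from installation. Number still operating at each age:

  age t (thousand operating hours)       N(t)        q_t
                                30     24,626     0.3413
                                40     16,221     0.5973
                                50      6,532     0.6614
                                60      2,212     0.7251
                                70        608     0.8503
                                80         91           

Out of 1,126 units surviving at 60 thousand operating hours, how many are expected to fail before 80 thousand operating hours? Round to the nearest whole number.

The relevant probability is 1 − 91/2,212 = 0.958861.
Expected number = 1,126 × 0.958861 = 1080.

1080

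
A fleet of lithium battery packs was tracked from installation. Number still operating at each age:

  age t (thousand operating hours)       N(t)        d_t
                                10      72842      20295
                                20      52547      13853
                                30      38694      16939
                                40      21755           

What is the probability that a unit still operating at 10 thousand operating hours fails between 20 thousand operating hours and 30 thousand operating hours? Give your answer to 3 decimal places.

0.190

This is the probability of reaching 20 but not 30, conditional on being operational at 10: (N(20) − N(30)) / N(10).
= (52547 − 38694) / 72842 = 13853 / 72842 = 0.190179.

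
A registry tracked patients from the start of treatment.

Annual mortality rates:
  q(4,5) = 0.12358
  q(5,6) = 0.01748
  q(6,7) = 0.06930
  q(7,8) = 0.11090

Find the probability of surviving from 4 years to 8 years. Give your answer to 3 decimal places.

P(survive 4→8) = (1 − 0.12358) × (1 − 0.01748) × (1 − 0.06930) × (1 − 0.11090).
= 0.87642 × 0.98252 × 0.93070 × 0.88910 = 0.712548.

0.713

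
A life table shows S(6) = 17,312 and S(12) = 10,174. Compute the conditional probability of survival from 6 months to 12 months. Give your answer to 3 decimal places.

0.588

The conditional survival probability is S(12)/S(6) = 10,174/17,312 = 0.587685.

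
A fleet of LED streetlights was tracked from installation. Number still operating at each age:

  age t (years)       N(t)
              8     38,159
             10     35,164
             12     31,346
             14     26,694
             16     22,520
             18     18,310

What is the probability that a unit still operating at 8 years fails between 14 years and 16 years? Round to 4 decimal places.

This is the probability of reaching 14 but not 16, conditional on being operational at 8: (N(14) − N(16)) / N(8).
= (26,694 − 22,520) / 38,159 = 4,174 / 38,159 = 0.109384.

0.1094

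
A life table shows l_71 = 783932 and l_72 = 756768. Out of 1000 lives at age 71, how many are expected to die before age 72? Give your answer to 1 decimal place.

The relevant probability is 1 − 756768/783932 = 0.034651.
Expected number = 1000 × 0.034651 = 34.7.

34.7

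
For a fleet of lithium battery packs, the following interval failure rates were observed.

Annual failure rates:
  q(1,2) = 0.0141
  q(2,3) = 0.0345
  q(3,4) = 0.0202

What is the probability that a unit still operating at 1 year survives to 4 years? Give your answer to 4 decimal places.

0.9327

P(survive 1→4) = (1 − 0.0141) × (1 − 0.0345) × (1 − 0.0202).
= 0.9859 × 0.9655 × 0.9798 = 0.932658.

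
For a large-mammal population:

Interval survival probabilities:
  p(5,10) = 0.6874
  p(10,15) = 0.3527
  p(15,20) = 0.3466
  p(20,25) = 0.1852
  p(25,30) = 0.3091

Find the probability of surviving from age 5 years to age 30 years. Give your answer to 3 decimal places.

Chaining the interval survival probabilities: 0.6874 × 0.3527 × 0.3466 × 0.1852 × 0.3091.
= 0.004810.

0.005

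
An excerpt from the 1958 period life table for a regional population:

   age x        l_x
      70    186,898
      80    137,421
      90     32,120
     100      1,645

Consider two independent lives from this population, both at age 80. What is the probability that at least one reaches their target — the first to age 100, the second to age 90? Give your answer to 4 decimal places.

p₁ = l_100/l_80 = 1,645/137,421 = 0.011971; p₂ = l_90/l_80 = 32,120/137,421 = 0.233734.
P(at least one) = 1 − (1−p₁)(1−p₂) = 1 − 0.988029 × 0.766266 = 0.242907.

0.2429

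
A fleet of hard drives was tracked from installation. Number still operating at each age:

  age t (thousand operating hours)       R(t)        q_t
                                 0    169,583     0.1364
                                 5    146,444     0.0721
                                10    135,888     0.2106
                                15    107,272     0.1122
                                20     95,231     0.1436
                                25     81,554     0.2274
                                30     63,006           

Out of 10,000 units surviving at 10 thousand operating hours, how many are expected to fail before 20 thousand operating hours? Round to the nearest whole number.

The relevant probability is 1 − 95,231/135,888 = 0.299195.
Expected number = 10,000 × 0.299195 = 2992.

2992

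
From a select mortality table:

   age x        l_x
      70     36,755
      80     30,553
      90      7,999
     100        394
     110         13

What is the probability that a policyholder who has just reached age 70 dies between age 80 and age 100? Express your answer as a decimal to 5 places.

0.82054

We want 10|20q70 = (l_80 − l_100)/l_70.
This is the probability of reaching 80 but not 100, conditional on being alive at 70: (l_80 − l_100) / l_70.
= (30,553 − 394) / 36,755 = 30,159 / 36,755 = 0.820541.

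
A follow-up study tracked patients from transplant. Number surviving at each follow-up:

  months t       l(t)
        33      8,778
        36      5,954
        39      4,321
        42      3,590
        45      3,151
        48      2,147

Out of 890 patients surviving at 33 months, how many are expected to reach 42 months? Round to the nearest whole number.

The relevant probability is 3,590/8,778 = 0.408977.
Expected number = 890 × 0.408977 = 364.

364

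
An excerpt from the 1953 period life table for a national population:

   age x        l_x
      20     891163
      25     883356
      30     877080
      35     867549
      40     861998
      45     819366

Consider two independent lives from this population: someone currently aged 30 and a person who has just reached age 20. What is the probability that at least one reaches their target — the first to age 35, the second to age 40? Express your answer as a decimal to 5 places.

p₁ = l_35/l_30 = 867549/877080 = 0.989133; p₂ = l_40/l_20 = 861998/891163 = 0.967273.
P(at least one) = 1 − (1−p₁)(1−p₂) = 1 − 0.010867 × 0.032727 = 0.999644.

0.99964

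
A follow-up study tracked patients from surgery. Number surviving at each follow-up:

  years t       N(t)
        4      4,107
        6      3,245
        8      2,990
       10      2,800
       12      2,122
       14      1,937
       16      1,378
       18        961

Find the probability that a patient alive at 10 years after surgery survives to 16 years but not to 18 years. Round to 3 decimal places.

0.149

This is the probability of reaching 16 but not 18, conditional on being alive at 10: (N(16) − N(18)) / N(10).
= (1,378 − 961) / 2,800 = 417 / 2,800 = 0.148929.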